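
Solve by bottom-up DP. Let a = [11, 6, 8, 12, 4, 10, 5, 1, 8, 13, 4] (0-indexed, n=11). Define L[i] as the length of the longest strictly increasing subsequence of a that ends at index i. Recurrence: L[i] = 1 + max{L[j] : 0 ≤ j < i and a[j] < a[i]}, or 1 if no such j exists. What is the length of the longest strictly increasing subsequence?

4

   i    0    1    2    3    4    5    6    7    8    9   10
a[i]   11    6    8   12    4   10    5    1    8   13    4
L[i]    1    1    2    3    1    3    2    1    3    4    2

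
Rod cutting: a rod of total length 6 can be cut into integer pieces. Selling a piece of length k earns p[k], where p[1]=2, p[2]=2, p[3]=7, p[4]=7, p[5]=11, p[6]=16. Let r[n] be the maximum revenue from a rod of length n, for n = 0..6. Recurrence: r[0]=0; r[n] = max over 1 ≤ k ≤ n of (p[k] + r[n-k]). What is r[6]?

   n    0    1    2    3    4    5    6
r[n]    0    2    4    7    9   11   16

16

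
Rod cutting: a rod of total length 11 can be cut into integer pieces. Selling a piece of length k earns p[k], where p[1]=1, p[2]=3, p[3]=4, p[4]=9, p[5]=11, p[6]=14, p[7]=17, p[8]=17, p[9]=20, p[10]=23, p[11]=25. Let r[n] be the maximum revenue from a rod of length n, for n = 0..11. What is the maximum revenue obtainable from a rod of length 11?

26

   n    0    1    2    3    4    5    6    7    8    9   10   11
r[n]    0    1    3    4    9   11   14   17   18   20   23   26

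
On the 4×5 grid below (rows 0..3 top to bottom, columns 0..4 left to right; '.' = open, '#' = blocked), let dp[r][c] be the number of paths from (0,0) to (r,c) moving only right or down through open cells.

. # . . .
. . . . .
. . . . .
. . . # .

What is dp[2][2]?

r\c   0   1   2   3   4
  0   1   0   0   0   0
  1   1   1   1   1   1
  2   1   2   3   4   5
  3   1   3   6   0   5

3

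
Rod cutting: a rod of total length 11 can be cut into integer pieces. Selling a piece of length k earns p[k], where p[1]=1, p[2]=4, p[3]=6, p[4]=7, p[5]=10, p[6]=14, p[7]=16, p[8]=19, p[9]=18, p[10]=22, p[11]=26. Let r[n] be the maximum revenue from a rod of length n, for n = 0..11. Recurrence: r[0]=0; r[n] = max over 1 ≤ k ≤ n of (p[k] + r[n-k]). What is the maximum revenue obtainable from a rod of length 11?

   n    0    1    2    3    4    5    6    7    8    9   10   11
r[n]    0    1    4    6    8   10   14   16   19   20   23   26

26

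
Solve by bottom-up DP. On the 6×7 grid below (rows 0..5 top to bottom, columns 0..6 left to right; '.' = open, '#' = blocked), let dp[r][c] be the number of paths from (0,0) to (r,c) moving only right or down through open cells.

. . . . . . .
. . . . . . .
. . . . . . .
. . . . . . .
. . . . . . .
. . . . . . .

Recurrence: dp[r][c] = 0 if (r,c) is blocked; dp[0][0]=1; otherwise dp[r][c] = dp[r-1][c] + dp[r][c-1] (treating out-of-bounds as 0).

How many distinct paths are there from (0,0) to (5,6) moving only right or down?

462

r\c   0   1   2   3   4   5   6
  0   1   1   1   1   1   1   1
  1   1   2   3   4   5   6   7
  2   1   3   6  10  15  21  28
  3   1   4  10  20  35  56  84
  4   1   5  15  35  70 126 210
  5   1   6  21  56 126 252 462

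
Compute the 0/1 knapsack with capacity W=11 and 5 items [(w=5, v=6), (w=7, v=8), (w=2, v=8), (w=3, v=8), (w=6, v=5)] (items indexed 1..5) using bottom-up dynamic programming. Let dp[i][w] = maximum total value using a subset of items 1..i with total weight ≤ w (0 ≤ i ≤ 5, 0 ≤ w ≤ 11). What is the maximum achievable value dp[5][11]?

22

i\w   0   1   2   3   4   5   6   7   8   9  10  11
  0   0   0   0   0   0   0   0   0   0   0   0   0
  1   0   0   0   0   0   6   6   6   6   6   6   6
  2   0   0   0   0   0   6   6   8   8   8   8   8
  3   0   0   8   8   8   8   8  14  14  16  16  16
  4   0   0   8   8   8  16  16  16  16  16  22  22
  5   0   0   8   8   8  16  16  16  16  16  22  22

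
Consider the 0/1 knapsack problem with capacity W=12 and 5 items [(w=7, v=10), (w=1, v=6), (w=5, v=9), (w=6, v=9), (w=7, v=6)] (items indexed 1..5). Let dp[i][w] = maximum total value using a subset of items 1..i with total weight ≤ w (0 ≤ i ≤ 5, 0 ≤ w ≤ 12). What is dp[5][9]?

16

i\w   0   1   2   3   4   5   6   7   8   9  10  11  12
  0   0   0   0   0   0   0   0   0   0   0   0   0   0
  1   0   0   0   0   0   0   0  10  10  10  10  10  10
  2   0   6   6   6   6   6   6  10  16  16  16  16  16
  3   0   6   6   6   6   9  15  15  16  16  16  16  19
  4   0   6   6   6   6   9  15  15  16  16  16  18  24
  5   0   6   6   6   6   9  15  15  16  16  16  18  24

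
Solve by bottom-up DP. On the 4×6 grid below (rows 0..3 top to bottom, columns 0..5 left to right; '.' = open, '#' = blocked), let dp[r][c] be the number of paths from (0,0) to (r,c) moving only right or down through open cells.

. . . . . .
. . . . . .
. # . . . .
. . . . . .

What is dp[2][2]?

r\c   0   1   2   3   4   5
  0   1   1   1   1   1   1
  1   1   2   3   4   5   6
  2   1   0   3   7  12  18
  3   1   1   4  11  23  41

3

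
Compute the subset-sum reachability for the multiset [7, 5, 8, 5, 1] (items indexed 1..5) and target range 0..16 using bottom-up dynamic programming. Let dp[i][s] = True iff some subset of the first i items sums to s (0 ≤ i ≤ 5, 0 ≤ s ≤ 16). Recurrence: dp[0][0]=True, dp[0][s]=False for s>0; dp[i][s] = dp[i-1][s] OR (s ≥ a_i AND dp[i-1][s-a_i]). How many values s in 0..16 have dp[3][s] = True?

i\s   0   1   2   3   4   5   6   7   8   9  10  11  12  13  14  15  16
  0   T   F   F   F   F   F   F   F   F   F   F   F   F   F   F   F   F
  1   T   F   F   F   F   F   F   T   F   F   F   F   F   F   F   F   F
  2   T   F   F   F   F   T   F   T   F   F   F   F   T   F   F   F   F
  3   T   F   F   F   F   T   F   T   T   F   F   F   T   T   F   T   F
  4   T   F   F   F   F   T   F   T   T   F   T   F   T   T   F   T   F
  5   T   T   F   F   F   T   T   T   T   T   T   T   T   T   T   T   T

7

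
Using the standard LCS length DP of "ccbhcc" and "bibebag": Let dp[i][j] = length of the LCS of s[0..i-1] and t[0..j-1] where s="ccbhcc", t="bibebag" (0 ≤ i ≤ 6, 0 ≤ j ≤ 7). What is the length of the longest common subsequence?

1

   ''  b  i  b  e  b  a  g
''  0  0  0  0  0  0  0  0
 c  0  0  0  0  0  0  0  0
 c  0  0  0  0  0  0  0  0
 b  0  1  1  1  1  1  1  1
 h  0  1  1  1  1  1  1  1
 c  0  1  1  1  1  1  1  1
 c  0  1  1  1  1  1  1  1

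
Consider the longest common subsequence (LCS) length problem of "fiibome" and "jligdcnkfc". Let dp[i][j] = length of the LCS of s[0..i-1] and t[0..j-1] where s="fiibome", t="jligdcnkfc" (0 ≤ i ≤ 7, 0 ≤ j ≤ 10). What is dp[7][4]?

1

   ''  j  l  i  g  d  c  n  k  f  c
''  0  0  0  0  0  0  0  0  0  0  0
 f  0  0  0  0  0  0  0  0  0  1  1
 i  0  0  0  1  1  1  1  1  1  1  1
 i  0  0  0  1  1  1  1  1  1  1  1
 b  0  0  0  1  1  1  1  1  1  1  1
 o  0  0  0  1  1  1  1  1  1  1  1
 m  0  0  0  1  1  1  1  1  1  1  1
 e  0  0  0  1  1  1  1  1  1  1  1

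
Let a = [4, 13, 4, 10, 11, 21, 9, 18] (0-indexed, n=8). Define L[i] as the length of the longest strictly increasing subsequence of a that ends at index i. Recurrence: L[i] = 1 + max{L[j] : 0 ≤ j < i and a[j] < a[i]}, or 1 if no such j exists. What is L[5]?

   i    0    1    2    3    4    5    6    7
a[i]    4   13    4   10   11   21    9   18
L[i]    1    2    1    2    3    4    2    4

4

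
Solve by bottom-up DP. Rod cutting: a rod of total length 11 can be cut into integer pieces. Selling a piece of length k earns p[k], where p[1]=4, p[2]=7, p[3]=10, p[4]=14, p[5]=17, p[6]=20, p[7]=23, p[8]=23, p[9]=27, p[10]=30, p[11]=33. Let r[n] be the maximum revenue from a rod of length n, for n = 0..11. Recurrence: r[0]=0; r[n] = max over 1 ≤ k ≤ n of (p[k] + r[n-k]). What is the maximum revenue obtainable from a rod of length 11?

   n    0    1    2    3    4    5    6    7    8    9   10   11
r[n]    0    4    8   12   16   20   24   28   32   36   40   44

44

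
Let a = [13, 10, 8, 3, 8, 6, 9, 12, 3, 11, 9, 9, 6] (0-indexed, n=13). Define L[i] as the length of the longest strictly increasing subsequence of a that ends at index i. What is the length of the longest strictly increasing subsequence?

   i    0    1    2    3    4    5    6    7    8    9   10   11   12
a[i]   13   10    8    3    8    6    9   12    3   11    9    9    6
L[i]    1    1    1    1    2    2    3    4    1    4    3    3    2

4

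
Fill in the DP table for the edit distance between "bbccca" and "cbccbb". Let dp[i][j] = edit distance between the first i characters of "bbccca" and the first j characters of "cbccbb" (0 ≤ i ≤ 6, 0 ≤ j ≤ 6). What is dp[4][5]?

   ''  c  b  c  c  b  b
''  0  1  2  3  4  5  6
 b  1  1  1  2  3  4  5
 b  2  2  1  2  3  3  4
 c  3  2  2  1  2  3  4
 c  4  3  3  2  1  2  3
 c  5  4  4  3  2  2  3
 a  6  5  5  4  3  3  3

2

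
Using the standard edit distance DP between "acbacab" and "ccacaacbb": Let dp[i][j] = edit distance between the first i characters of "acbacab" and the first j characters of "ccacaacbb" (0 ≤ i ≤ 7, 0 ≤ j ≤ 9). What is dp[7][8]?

4

   ''  c  c  a  c  a  a  c  b  b
''  0  1  2  3  4  5  6  7  8  9
 a  1  1  2  2  3  4  5  6  7  8
 c  2  1  1  2  2  3  4  5  6  7
 b  3  2  2  2  3  3  4  5  5  6
 a  4  3  3  2  3  3  3  4  5  6
 c  5  4  3  3  2  3  4  3  4  5
 a  6  5  4  3  3  2  3  4  4  5
 b  7  6  5  4  4  3  3  4  4  4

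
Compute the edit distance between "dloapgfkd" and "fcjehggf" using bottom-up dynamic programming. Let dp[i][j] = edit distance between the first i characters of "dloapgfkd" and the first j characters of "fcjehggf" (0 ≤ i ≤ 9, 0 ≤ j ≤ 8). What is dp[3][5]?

5

   ''  f  c  j  e  h  g  g  f
''  0  1  2  3  4  5  6  7  8
 d  1  1  2  3  4  5  6  7  8
 l  2  2  2  3  4  5  6  7  8
 o  3  3  3  3  4  5  6  7  8
 a  4  4  4  4  4  5  6  7  8
 p  5  5  5  5  5  5  6  7  8
 g  6  6  6  6  6  6  5  6  7
 f  7  6  7  7  7  7  6  6  6
 k  8  7  7  8  8  8  7  7  7
 d  9  8  8  8  9  9  8  8  8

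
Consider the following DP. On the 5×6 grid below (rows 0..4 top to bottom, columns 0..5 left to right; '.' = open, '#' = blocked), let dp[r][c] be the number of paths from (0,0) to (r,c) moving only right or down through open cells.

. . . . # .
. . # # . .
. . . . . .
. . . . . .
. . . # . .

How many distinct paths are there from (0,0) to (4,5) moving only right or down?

29

r\c   0   1   2   3   4   5
  0   1   1   1   1   0   0
  1   1   2   0   0   0   0
  2   1   3   3   3   3   3
  3   1   4   7  10  13  16
  4   1   5  12   0  13  29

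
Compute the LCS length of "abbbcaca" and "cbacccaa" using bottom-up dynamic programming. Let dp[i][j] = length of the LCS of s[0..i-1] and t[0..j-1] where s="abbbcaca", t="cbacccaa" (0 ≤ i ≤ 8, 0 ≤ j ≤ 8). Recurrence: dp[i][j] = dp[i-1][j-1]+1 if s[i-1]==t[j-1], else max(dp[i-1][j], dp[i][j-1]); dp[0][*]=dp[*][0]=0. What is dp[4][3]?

   ''  c  b  a  c  c  c  a  a
''  0  0  0  0  0  0  0  0  0
 a  0  0  0  1  1  1  1  1  1
 b  0  0  1  1  1  1  1  1  1
 b  0  0  1  1  1  1  1  1  1
 b  0  0  1  1  1  1  1  1  1
 c  0  1  1  1  2  2  2  2  2
 a  0  1  1  2  2  2  2  3  3
 c  0  1  1  2  3  3  3  3  3
 a  0  1  1  2  3  3  3  4  4

1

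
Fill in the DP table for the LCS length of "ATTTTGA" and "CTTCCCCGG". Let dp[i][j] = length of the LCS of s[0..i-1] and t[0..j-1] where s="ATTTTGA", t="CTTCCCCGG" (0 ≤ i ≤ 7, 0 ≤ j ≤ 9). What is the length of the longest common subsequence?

3

   ''  C  T  T  C  C  C  C  G  G
''  0  0  0  0  0  0  0  0  0  0
 A  0  0  0  0  0  0  0  0  0  0
 T  0  0  1  1  1  1  1  1  1  1
 T  0  0  1  2  2  2  2  2  2  2
 T  0  0  1  2  2  2  2  2  2  2
 T  0  0  1  2  2  2  2  2  2  2
 G  0  0  1  2  2  2  2  2  3  3
 A  0  0  1  2  2  2  2  2  3  3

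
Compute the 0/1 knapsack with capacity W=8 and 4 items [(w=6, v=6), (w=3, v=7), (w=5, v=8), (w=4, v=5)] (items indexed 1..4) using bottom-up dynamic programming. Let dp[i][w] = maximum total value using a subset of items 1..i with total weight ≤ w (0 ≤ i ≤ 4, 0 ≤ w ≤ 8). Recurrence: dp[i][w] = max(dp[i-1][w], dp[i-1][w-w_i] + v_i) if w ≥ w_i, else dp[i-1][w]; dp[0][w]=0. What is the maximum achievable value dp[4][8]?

15

i\w   0   1   2   3   4   5   6   7   8
  0   0   0   0   0   0   0   0   0   0
  1   0   0   0   0   0   0   6   6   6
  2   0   0   0   7   7   7   7   7   7
  3   0   0   0   7   7   8   8   8  15
  4   0   0   0   7   7   8   8  12  15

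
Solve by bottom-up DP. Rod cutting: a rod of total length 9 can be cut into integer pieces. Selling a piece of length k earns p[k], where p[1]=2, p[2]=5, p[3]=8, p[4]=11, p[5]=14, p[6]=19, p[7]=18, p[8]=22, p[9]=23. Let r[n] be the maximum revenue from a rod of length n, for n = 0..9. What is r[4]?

   n    0    1    2    3    4    5    6    7    8    9
r[n]    0    2    5    8   11   14   19   21   24   27

11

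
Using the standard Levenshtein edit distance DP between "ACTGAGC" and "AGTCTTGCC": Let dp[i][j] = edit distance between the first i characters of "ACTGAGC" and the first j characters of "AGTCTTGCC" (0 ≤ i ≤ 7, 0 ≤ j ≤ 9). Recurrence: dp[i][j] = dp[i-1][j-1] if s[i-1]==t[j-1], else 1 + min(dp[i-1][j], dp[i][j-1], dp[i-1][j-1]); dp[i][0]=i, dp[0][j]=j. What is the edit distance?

5

   ''  A  G  T  C  T  T  G  C  C
''  0  1  2  3  4  5  6  7  8  9
 A  1  0  1  2  3  4  5  6  7  8
 C  2  1  1  2  2  3  4  5  6  7
 T  3  2  2  1  2  2  3  4  5  6
 G  4  3  2  2  2  3  3  3  4  5
 A  5  4  3  3  3  3  4  4  4  5
 G  6  5  4  4  4  4  4  4  5  5
 C  7  6  5  5  4  5  5  5  4  5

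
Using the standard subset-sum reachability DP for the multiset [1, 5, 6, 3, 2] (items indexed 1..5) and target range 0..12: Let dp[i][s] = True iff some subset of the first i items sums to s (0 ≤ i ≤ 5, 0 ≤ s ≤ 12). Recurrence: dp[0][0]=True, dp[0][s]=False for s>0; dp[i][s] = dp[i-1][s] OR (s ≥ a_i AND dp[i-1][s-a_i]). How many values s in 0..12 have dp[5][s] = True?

i\s   0   1   2   3   4   5   6   7   8   9  10  11  12
  0   T   F   F   F   F   F   F   F   F   F   F   F   F
  1   T   T   F   F   F   F   F   F   F   F   F   F   F
  2   T   T   F   F   F   T   T   F   F   F   F   F   F
  3   T   T   F   F   F   T   T   T   F   F   F   T   T
  4   T   T   F   T   T   T   T   T   T   T   T   T   T
  5   T   T   T   T   T   T   T   T   T   T   T   T   T

13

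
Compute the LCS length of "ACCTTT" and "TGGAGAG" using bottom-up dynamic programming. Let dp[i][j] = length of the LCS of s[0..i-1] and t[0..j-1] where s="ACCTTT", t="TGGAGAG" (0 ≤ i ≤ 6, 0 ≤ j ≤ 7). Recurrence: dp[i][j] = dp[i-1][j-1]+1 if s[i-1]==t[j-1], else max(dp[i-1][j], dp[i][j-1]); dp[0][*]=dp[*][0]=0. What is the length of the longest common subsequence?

   ''  T  G  G  A  G  A  G
''  0  0  0  0  0  0  0  0
 A  0  0  0  0  1  1  1  1
 C  0  0  0  0  1  1  1  1
 C  0  0  0  0  1  1  1  1
 T  0  1  1  1  1  1  1  1
 T  0  1  1  1  1  1  1  1
 T  0  1  1  1  1  1  1  1

1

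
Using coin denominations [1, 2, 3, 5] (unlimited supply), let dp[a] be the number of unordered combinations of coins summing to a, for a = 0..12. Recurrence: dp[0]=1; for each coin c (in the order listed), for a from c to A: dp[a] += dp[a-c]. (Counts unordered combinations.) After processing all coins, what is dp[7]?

10

after  coin     0     1     2     3     4     5     6     7     8     9    10    11    12
          1     1     1     1     1     1     1     1     1     1     1     1     1     1
          2     1     1     2     2     3     3     4     4     5     5     6     6     7
          3     1     1     2     3     4     5     7     8    10    12    14    16    19
          5     1     1     2     3     4     6     8    10    13    16    20    24    29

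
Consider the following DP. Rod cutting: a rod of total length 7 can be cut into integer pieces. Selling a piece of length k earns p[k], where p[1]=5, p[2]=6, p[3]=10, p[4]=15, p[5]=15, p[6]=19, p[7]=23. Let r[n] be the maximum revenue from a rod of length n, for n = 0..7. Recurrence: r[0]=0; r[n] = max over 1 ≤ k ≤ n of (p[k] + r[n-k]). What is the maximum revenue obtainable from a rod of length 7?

35

   n    0    1    2    3    4    5    6    7
r[n]    0    5   10   15   20   25   30   35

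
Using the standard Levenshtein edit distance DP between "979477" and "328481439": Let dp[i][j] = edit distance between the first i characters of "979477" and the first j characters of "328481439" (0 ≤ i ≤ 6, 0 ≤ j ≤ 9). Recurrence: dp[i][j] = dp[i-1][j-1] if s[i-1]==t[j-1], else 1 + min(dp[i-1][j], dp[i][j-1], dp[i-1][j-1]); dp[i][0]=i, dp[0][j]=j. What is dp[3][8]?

   ''  3  2  8  4  8  1  4  3  9
''  0  1  2  3  4  5  6  7  8  9
 9  1  1  2  3  4  5  6  7  8  8
 7  2  2  2  3  4  5  6  7  8  9
 9  3  3  3  3  4  5  6  7  8  8
 4  4  4  4  4  3  4  5  6  7  8
 7  5  5  5  5  4  4  5  6  7  8
 7  6  6  6  6  5  5  5  6  7  8

8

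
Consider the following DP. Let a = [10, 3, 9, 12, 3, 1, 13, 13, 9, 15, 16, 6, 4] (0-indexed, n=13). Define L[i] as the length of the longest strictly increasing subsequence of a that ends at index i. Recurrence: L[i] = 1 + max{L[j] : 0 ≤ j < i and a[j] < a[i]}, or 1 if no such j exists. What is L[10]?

6

   i    0    1    2    3    4    5    6    7    8    9   10   11   12
a[i]   10    3    9   12    3    1   13   13    9   15   16    6    4
L[i]    1    1    2    3    1    1    4    4    2    5    6    2    2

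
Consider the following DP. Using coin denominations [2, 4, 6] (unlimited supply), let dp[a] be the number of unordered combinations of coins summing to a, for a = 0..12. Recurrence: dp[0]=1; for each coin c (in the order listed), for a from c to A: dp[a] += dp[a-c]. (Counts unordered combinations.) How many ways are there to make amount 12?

after  coin     0     1     2     3     4     5     6     7     8     9    10    11    12
          2     1     0     1     0     1     0     1     0     1     0     1     0     1
          4     1     0     1     0     2     0     2     0     3     0     3     0     4
          6     1     0     1     0     2     0     3     0     4     0     5     0     7

7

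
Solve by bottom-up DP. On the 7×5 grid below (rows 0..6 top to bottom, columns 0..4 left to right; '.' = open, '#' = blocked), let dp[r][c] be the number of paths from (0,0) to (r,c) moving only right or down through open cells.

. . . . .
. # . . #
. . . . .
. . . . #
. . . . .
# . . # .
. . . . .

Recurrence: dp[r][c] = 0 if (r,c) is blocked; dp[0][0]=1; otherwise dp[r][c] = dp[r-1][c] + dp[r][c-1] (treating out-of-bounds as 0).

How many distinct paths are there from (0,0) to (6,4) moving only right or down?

28

r\c   0   1   2   3   4
  0   1   1   1   1   1
  1   1   0   1   2   0
  2   1   1   2   4   4
  3   1   2   4   8   0
  4   1   3   7  15  15
  5   0   3  10   0  15
  6   0   3  13  13  28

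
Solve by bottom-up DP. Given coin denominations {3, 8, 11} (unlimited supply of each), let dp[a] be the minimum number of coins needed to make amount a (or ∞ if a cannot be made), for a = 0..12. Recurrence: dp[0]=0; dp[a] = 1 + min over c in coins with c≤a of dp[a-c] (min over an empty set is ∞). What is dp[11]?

 a  0  1  2  3  4  5  6  7  8  9 10 11 12
dp  0  -  -  1  -  -  2  -  1  3  -  1  4
(- denotes ∞ / unreachable)

1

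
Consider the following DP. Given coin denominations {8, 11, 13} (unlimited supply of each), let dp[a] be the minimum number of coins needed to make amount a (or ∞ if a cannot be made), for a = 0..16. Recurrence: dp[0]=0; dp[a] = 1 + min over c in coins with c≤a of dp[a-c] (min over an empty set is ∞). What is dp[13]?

1

 a  0  1  2  3  4  5  6  7  8  9 10 11 12 13 14 15 16
dp  0  -  -  -  -  -  -  -  1  -  -  1  -  1  -  -  2
(- denotes ∞ / unreachable)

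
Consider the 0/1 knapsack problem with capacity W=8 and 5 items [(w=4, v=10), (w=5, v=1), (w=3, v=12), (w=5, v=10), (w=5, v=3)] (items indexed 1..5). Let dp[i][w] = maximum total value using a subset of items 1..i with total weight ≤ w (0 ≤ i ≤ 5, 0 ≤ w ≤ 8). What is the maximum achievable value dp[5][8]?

22

i\w   0   1   2   3   4   5   6   7   8
  0   0   0   0   0   0   0   0   0   0
  1   0   0   0   0  10  10  10  10  10
  2   0   0   0   0  10  10  10  10  10
  3   0   0   0  12  12  12  12  22  22
  4   0   0   0  12  12  12  12  22  22
  5   0   0   0  12  12  12  12  22  22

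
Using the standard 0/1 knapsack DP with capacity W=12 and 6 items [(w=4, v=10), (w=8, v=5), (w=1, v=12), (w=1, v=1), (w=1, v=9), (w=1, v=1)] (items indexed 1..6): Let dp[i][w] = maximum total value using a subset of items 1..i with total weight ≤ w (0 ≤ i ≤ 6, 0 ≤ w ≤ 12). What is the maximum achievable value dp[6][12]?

33

i\w   0   1   2   3   4   5   6   7   8   9  10  11  12
  0   0   0   0   0   0   0   0   0   0   0   0   0   0
  1   0   0   0   0  10  10  10  10  10  10  10  10  10
  2   0   0   0   0  10  10  10  10  10  10  10  10  15
  3   0  12  12  12  12  22  22  22  22  22  22  22  22
  4   0  12  13  13  13  22  23  23  23  23  23  23  23
  5   0  12  21  22  22  22  31  32  32  32  32  32  32
  6   0  12  21  22  23  23  31  32  33  33  33  33  33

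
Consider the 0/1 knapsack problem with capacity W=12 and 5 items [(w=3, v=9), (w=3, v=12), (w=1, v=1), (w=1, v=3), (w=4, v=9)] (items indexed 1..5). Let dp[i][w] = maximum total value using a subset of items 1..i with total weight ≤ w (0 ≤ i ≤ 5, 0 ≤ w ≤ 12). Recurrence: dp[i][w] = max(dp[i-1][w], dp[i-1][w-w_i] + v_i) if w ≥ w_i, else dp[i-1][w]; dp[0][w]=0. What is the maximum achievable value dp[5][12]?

34

i\w   0   1   2   3   4   5   6   7   8   9  10  11  12
  0   0   0   0   0   0   0   0   0   0   0   0   0   0
  1   0   0   0   9   9   9   9   9   9   9   9   9   9
  2   0   0   0  12  12  12  21  21  21  21  21  21  21
  3   0   1   1  12  13  13  21  22  22  22  22  22  22
  4   0   3   4  12  15  16  21  24  25  25  25  25  25
  5   0   3   4  12  15  16  21  24  25  25  30  33  34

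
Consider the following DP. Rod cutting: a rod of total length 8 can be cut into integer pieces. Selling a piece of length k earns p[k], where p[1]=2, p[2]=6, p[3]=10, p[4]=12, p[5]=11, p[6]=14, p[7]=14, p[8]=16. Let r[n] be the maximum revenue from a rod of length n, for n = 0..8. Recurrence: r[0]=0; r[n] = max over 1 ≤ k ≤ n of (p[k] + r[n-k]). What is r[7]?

22

   n    0    1    2    3    4    5    6    7    8
r[n]    0    2    6   10   12   16   20   22   26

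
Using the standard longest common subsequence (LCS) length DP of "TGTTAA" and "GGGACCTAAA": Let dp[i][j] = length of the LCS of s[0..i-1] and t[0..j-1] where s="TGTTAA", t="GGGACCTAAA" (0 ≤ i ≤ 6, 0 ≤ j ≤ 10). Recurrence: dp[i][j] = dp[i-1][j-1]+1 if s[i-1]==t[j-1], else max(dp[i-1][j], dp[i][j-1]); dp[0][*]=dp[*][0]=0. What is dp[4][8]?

   ''  G  G  G  A  C  C  T  A  A  A
''  0  0  0  0  0  0  0  0  0  0  0
 T  0  0  0  0  0  0  0  1  1  1  1
 G  0  1  1  1  1  1  1  1  1  1  1
 T  0  1  1  1  1  1  1  2  2  2  2
 T  0  1  1  1  1  1  1  2  2  2  2
 A  0  1  1  1  2  2  2  2  3  3  3
 A  0  1  1  1  2  2  2  2  3  4  4

2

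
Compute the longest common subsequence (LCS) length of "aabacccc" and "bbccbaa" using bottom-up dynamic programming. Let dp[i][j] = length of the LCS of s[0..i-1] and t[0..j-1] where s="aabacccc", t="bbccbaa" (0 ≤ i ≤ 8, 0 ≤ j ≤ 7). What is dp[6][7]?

   ''  b  b  c  c  b  a  a
''  0  0  0  0  0  0  0  0
 a  0  0  0  0  0  0  1  1
 a  0  0  0  0  0  0  1  2
 b  0  1  1  1  1  1  1  2
 a  0  1  1  1  1  1  2  2
 c  0  1  1  2  2  2  2  2
 c  0  1  1  2  3  3  3  3
 c  0  1  1  2  3  3  3  3
 c  0  1  1  2  3  3  3  3

3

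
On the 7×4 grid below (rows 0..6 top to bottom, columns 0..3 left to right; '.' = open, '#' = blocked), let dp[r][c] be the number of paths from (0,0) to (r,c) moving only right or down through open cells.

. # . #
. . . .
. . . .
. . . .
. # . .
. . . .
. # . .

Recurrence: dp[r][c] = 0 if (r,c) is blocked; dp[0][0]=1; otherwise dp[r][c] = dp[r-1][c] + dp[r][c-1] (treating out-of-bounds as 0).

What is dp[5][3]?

23

r\c   0   1   2   3
  0   1   0   0   0
  1   1   1   1   1
  2   1   2   3   4
  3   1   3   6  10
  4   1   0   6  16
  5   1   1   7  23
  6   1   0   7  30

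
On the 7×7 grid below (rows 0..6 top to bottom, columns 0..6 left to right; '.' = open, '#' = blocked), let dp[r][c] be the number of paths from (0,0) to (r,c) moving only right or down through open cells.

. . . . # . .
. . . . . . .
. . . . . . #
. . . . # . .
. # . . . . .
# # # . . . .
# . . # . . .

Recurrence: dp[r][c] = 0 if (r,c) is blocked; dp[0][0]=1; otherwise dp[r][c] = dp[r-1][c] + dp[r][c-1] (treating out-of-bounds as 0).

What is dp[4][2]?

10

r\c   0   1   2   3   4   5   6
  0   1   1   1   1   0   0   0
  1   1   2   3   4   4   4   4
  2   1   3   6  10  14  18   0
  3   1   4  10  20   0  18  18
  4   1   0  10  30  30  48  66
  5   0   0   0  30  60 108 174
  6   0   0   0   0  60 168 342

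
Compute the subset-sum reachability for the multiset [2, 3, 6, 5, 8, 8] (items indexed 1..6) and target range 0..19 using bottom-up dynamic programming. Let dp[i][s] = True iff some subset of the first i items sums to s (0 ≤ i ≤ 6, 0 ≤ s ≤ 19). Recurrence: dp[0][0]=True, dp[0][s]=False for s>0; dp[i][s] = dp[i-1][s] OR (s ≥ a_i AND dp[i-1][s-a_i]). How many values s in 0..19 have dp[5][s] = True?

17

i\s   0   1   2   3   4   5   6   7   8   9  10  11  12  13  14  15  16  17  18  19
  0   T   F   F   F   F   F   F   F   F   F   F   F   F   F   F   F   F   F   F   F
  1   T   F   T   F   F   F   F   F   F   F   F   F   F   F   F   F   F   F   F   F
  2   T   F   T   T   F   T   F   F   F   F   F   F   F   F   F   F   F   F   F   F
  3   T   F   T   T   F   T   T   F   T   T   F   T   F   F   F   F   F   F   F   F
  4   T   F   T   T   F   T   T   T   T   T   T   T   F   T   T   F   T   F   F   F
  5   T   F   T   T   F   T   T   T   T   T   T   T   F   T   T   T   T   T   T   T
  6   T   F   T   T   F   T   T   T   T   T   T   T   F   T   T   T   T   T   T   T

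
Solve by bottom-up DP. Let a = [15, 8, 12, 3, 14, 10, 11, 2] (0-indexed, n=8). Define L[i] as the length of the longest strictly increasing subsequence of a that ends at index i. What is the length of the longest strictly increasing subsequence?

3

   i    0    1    2    3    4    5    6    7
a[i]   15    8   12    3   14   10   11    2
L[i]    1    1    2    1    3    2    3    1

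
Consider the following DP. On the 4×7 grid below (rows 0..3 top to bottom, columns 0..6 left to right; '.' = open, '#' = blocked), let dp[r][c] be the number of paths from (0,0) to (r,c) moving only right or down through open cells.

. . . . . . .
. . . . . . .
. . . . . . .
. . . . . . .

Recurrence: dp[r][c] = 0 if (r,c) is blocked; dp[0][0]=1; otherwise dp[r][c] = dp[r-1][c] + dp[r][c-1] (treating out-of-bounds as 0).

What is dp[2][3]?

10

r\c   0   1   2   3   4   5   6
  0   1   1   1   1   1   1   1
  1   1   2   3   4   5   6   7
  2   1   3   6  10  15  21  28
  3   1   4  10  20  35  56  84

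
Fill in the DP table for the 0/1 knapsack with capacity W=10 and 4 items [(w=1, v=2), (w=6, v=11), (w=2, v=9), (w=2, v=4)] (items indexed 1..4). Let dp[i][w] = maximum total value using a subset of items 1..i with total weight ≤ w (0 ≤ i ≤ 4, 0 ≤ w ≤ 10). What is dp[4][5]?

i\w   0   1   2   3   4   5   6   7   8   9  10
  0   0   0   0   0   0   0   0   0   0   0   0
  1   0   2   2   2   2   2   2   2   2   2   2
  2   0   2   2   2   2   2  11  13  13  13  13
  3   0   2   9  11  11  11  11  13  20  22  22
  4   0   2   9  11  13  15  15  15  20  22  24

15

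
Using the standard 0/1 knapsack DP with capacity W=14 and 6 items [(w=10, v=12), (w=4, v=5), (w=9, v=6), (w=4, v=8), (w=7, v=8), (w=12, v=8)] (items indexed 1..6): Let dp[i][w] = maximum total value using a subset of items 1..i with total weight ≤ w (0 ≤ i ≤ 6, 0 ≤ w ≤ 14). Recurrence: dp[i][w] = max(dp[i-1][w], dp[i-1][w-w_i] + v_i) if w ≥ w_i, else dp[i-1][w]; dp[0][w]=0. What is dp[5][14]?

i\w   0   1   2   3   4   5   6   7   8   9  10  11  12  13  14
  0   0   0   0   0   0   0   0   0   0   0   0   0   0   0   0
  1   0   0   0   0   0   0   0   0   0   0  12  12  12  12  12
  2   0   0   0   0   5   5   5   5   5   5  12  12  12  12  17
  3   0   0   0   0   5   5   5   5   5   6  12  12  12  12  17
  4   0   0   0   0   8   8   8   8  13  13  13  13  13  14  20
  5   0   0   0   0   8   8   8   8  13  13  13  16  16  16  20
  6   0   0   0   0   8   8   8   8  13  13  13  16  16  16  20

20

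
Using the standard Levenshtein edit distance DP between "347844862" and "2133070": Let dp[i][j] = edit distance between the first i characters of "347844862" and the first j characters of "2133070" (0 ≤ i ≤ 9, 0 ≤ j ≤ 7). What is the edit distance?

9

   ''  2  1  3  3  0  7  0
''  0  1  2  3  4  5  6  7
 3  1  1  2  2  3  4  5  6
 4  2  2  2  3  3  4  5  6
 7  3  3  3  3  4  4  4  5
 8  4  4  4  4  4  5  5  5
 4  5  5  5  5  5  5  6  6
 4  6  6  6  6  6  6  6  7
 8  7  7  7  7  7  7  7  7
 6  8  8  8  8  8  8  8  8
 2  9  8  9  9  9  9  9  9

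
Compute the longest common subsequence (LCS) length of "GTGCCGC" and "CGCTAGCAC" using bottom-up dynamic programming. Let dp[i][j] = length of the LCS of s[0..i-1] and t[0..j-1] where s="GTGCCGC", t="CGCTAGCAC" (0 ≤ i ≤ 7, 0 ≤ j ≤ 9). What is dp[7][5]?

3

   ''  C  G  C  T  A  G  C  A  C
''  0  0  0  0  0  0  0  0  0  0
 G  0  0  1  1  1  1  1  1  1  1
 T  0  0  1  1  2  2  2  2  2  2
 G  0  0  1  1  2  2  3  3  3  3
 C  0  1  1  2  2  2  3  4  4  4
 C  0  1  1  2  2  2  3  4  4  5
 G  0  1  2  2  2  2  3  4  4  5
 C  0  1  2  3  3  3  3  4  4  5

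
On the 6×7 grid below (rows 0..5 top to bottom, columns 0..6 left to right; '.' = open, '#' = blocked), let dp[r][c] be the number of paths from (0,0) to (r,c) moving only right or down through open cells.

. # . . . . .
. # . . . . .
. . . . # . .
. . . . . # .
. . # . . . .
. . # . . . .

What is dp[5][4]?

12

r\c   0   1   2   3   4   5   6
  0   1   0   0   0   0   0   0
  1   1   0   0   0   0   0   0
  2   1   1   1   1   0   0   0
  3   1   2   3   4   4   0   0
  4   1   3   0   4   8   8   8
  5   1   4   0   4  12  20  28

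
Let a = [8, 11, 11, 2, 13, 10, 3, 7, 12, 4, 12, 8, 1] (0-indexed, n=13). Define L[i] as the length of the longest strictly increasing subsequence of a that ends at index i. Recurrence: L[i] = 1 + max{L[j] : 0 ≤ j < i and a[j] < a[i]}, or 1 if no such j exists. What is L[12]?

1

   i    0    1    2    3    4    5    6    7    8    9   10   11   12
a[i]    8   11   11    2   13   10    3    7   12    4   12    8    1
L[i]    1    2    2    1    3    2    2    3    4    3    4    4    1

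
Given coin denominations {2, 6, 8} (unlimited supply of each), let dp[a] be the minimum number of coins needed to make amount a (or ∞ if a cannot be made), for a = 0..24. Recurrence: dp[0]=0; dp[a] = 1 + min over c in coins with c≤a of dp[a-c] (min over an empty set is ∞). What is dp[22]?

 a  0  1  2  3  4  5  6  7  8  9 10 11 12 13 14 15 16 17 18 19 20 21 22 23 24
dp  0  -  1  -  2  -  1  -  1  -  2  -  2  -  2  -  2  -  3  -  3  -  3  -  3
(- denotes ∞ / unreachable)

3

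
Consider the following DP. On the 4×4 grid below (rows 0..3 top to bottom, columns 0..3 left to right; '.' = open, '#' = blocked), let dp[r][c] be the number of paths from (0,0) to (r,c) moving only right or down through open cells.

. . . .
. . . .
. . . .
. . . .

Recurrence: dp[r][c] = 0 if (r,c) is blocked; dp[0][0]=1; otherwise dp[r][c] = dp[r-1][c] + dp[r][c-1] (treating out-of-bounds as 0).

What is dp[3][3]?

20

r\c   0   1   2   3
  0   1   1   1   1
  1   1   2   3   4
  2   1   3   6  10
  3   1   4  10  20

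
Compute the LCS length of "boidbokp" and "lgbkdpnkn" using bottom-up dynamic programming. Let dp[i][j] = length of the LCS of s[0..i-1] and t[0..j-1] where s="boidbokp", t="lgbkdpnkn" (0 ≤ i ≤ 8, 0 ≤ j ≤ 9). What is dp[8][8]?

3

   ''  l  g  b  k  d  p  n  k  n
''  0  0  0  0  0  0  0  0  0  0
 b  0  0  0  1  1  1  1  1  1  1
 o  0  0  0  1  1  1  1  1  1  1
 i  0  0  0  1  1  1  1  1  1  1
 d  0  0  0  1  1  2  2  2  2  2
 b  0  0  0  1  1  2  2  2  2  2
 o  0  0  0  1  1  2  2  2  2  2
 k  0  0  0  1  2  2  2  2  3  3
 p  0  0  0  1  2  2  3  3  3  3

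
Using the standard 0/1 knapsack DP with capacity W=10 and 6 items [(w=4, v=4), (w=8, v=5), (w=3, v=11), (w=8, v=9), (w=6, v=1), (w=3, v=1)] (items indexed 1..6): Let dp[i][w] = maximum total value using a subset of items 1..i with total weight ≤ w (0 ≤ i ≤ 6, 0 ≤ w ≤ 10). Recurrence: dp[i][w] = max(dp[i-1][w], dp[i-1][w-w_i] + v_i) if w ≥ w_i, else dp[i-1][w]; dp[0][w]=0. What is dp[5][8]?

i\w   0   1   2   3   4   5   6   7   8   9  10
  0   0   0   0   0   0   0   0   0   0   0   0
  1   0   0   0   0   4   4   4   4   4   4   4
  2   0   0   0   0   4   4   4   4   5   5   5
  3   0   0   0  11  11  11  11  15  15  15  15
  4   0   0   0  11  11  11  11  15  15  15  15
  5   0   0   0  11  11  11  11  15  15  15  15
  6   0   0   0  11  11  11  12  15  15  15  16

15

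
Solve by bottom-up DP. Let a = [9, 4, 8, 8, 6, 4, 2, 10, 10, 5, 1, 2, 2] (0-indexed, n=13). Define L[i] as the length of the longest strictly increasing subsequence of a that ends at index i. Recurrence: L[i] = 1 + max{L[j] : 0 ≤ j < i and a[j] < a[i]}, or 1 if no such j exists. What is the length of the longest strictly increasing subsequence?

   i    0    1    2    3    4    5    6    7    8    9   10   11   12
a[i]    9    4    8    8    6    4    2   10   10    5    1    2    2
L[i]    1    1    2    2    2    1    1    3    3    2    1    2    2

3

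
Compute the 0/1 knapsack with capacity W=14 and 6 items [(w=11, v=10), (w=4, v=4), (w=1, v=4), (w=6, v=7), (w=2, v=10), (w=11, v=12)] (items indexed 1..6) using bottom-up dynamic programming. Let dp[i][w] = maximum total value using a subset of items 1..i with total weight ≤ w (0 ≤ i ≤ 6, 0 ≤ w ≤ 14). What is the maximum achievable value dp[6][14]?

i\w   0   1   2   3   4   5   6   7   8   9  10  11  12  13  14
  0   0   0   0   0   0   0   0   0   0   0   0   0   0   0   0
  1   0   0   0   0   0   0   0   0   0   0   0  10  10  10  10
  2   0   0   0   0   4   4   4   4   4   4   4  10  10  10  10
  3   0   4   4   4   4   8   8   8   8   8   8  10  14  14  14
  4   0   4   4   4   4   8   8  11  11  11  11  15  15  15  15
  5   0   4  10  14  14  14  14  18  18  21  21  21  21  25  25
  6   0   4  10  14  14  14  14  18  18  21  21  21  21  25  26

26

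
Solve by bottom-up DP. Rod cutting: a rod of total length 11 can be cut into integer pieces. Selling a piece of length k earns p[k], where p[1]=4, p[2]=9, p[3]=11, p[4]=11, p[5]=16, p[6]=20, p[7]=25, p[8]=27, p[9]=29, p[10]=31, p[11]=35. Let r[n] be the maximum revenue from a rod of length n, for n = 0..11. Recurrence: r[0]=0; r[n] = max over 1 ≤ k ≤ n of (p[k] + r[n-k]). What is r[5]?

22

   n    0    1    2    3    4    5    6    7    8    9   10   11
r[n]    0    4    9   13   18   22   27   31   36   40   45   49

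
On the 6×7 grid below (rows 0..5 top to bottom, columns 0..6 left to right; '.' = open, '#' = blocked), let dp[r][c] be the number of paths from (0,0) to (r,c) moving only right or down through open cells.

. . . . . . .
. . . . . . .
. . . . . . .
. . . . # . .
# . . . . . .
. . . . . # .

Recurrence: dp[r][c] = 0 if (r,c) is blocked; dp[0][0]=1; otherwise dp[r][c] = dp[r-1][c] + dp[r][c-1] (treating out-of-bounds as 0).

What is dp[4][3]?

r\c   0   1   2   3   4   5   6
  0   1   1   1   1   1   1   1
  1   1   2   3   4   5   6   7
  2   1   3   6  10  15  21  28
  3   1   4  10  20   0  21  49
  4   0   4  14  34  34  55 104
  5   0   4  18  52  86   0 104

34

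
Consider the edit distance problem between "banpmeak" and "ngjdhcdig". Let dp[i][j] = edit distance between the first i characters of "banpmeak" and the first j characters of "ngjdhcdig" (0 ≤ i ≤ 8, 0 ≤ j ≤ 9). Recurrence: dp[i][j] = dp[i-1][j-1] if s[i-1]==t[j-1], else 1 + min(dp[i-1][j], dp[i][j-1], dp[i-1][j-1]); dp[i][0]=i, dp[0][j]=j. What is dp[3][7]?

   ''  n  g  j  d  h  c  d  i  g
''  0  1  2  3  4  5  6  7  8  9
 b  1  1  2  3  4  5  6  7  8  9
 a  2  2  2  3  4  5  6  7  8  9
 n  3  2  3  3  4  5  6  7  8  9
 p  4  3  3  4  4  5  6  7  8  9
 m  5  4  4  4  5  5  6  7  8  9
 e  6  5  5  5  5  6  6  7  8  9
 a  7  6  6  6  6  6  7  7  8  9
 k  8  7  7  7  7  7  7  8  8  9

7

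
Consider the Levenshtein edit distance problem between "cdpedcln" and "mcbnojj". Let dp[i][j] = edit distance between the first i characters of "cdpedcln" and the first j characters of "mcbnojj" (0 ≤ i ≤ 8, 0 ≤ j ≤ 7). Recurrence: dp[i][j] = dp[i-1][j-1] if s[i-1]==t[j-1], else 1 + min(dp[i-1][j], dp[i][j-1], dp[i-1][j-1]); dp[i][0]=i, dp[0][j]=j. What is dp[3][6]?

5

   ''  m  c  b  n  o  j  j
''  0  1  2  3  4  5  6  7
 c  1  1  1  2  3  4  5  6
 d  2  2  2  2  3  4  5  6
 p  3  3  3  3  3  4  5  6
 e  4  4  4  4  4  4  5  6
 d  5  5  5  5  5  5  5  6
 c  6  6  5  6  6  6  6  6
 l  7  7  6  6  7  7  7  7
 n  8  8  7  7  6  7  8  8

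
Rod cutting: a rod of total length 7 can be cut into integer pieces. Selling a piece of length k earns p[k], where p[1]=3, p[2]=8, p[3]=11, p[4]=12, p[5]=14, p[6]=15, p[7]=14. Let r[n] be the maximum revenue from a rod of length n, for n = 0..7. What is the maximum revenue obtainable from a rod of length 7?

27

   n    0    1    2    3    4    5    6    7
r[n]    0    3    8   11   16   19   24   27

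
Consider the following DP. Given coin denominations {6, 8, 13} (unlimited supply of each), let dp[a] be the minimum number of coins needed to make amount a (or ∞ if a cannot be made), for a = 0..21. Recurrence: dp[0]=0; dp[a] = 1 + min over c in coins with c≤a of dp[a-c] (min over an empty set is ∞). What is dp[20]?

3

 a  0  1  2  3  4  5  6  7  8  9 10 11 12 13 14 15 16 17 18 19 20 21
dp  0  -  -  -  -  -  1  -  1  -  -  -  2  1  2  -  2  -  3  2  3  2
(- denotes ∞ / unreachable)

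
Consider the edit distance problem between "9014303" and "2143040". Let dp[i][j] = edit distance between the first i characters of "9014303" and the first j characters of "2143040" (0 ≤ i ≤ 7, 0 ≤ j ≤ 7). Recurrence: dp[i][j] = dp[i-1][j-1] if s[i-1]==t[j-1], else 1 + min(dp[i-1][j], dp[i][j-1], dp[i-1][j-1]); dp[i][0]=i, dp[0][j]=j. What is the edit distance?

   ''  2  1  4  3  0  4  0
''  0  1  2  3  4  5  6  7
 9  1  1  2  3  4  5  6  7
 0  2  2  2  3  4  4  5  6
 1  3  3  2  3  4  5  5  6
 4  4  4  3  2  3  4  5  6
 3  5  5  4  3  2  3  4  5
 0  6  6  5  4  3  2  3  4
 3  7  7  6  5  4  3  3  4

4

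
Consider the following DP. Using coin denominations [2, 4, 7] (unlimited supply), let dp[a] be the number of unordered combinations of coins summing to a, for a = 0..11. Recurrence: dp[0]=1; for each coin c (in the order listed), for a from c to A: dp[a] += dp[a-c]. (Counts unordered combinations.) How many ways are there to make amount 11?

after  coin     0     1     2     3     4     5     6     7     8     9    10    11
          2     1     0     1     0     1     0     1     0     1     0     1     0
          4     1     0     1     0     2     0     2     0     3     0     3     0
          7     1     0     1     0     2     0     2     1     3     1     3     2

2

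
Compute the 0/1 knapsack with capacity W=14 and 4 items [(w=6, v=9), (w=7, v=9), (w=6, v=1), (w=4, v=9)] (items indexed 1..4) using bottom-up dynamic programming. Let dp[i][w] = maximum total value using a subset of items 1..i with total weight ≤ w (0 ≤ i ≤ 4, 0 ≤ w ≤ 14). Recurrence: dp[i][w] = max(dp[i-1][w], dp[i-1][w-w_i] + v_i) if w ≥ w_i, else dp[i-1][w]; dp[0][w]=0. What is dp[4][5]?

9

i\w   0   1   2   3   4   5   6   7   8   9  10  11  12  13  14
  0   0   0   0   0   0   0   0   0   0   0   0   0   0   0   0
  1   0   0   0   0   0   0   9   9   9   9   9   9   9   9   9
  2   0   0   0   0   0   0   9   9   9   9   9   9   9  18  18
  3   0   0   0   0   0   0   9   9   9   9   9   9  10  18  18
  4   0   0   0   0   9   9   9   9   9   9  18  18  18  18  18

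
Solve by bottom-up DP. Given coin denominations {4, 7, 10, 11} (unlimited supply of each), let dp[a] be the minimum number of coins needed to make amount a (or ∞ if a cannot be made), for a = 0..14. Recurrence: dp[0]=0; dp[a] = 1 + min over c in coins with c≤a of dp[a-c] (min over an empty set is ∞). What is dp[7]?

 a  0  1  2  3  4  5  6  7  8  9 10 11 12 13 14
dp  0  -  -  -  1  -  -  1  2  -  1  1  3  -  2
(- denotes ∞ / unreachable)

1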